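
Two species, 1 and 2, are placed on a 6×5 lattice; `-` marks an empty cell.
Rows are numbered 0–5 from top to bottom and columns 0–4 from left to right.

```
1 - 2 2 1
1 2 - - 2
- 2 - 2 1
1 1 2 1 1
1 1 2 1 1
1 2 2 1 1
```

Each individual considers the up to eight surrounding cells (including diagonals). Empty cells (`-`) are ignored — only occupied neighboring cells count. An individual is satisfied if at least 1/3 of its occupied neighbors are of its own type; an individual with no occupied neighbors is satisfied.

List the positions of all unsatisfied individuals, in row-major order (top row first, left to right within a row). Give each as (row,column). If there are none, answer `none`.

(0,4)

Row 0: (0,0)1 1/2 satisfied · (0,2)2 2/2 satisfied · (0,3)2 2/3 satisfied · (0,4)1 0/2 not
Row 1: (1,0)1 1/3 satisfied · (1,1)2 2/4 satisfied · (1,4)2 2/4 satisfied
Row 2: (2,1)2 2/5 satisfied · (2,3)2 2/5 satisfied · (2,4)1 2/4 satisfied
Row 3: (3,0)1 3/4 satisfied · (3,1)1 3/6 satisfied · (3,2)2 3/7 satisfied · (3,3)1 4/7 satisfied · (3,4)1 4/5 satisfied
Row 4: (4,0)1 4/5 satisfied · (4,1)1 4/8 satisfied · (4,2)2 3/8 satisfied · (4,3)1 5/8 satisfied · (4,4)1 5/5 satisfied
Row 5: (5,0)1 2/3 satisfied · (5,1)2 2/5 satisfied · (5,2)2 2/5 satisfied · (5,3)1 3/5 satisfied · (5,4)1 3/3 satisfied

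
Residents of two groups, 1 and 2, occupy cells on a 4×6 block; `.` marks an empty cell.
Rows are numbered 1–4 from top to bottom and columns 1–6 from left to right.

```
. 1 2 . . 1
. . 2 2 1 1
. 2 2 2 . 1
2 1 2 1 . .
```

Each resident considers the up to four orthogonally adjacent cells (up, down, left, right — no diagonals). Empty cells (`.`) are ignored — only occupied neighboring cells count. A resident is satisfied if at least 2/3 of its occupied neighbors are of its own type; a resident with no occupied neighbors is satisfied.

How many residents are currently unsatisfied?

8

Row 1: (1,2)1 0/1 unhappy · (1,3)2 1/2 unhappy · (1,6)1 1/1 ok
Row 2: (2,3)2 3/3 ok · (2,4)2 2/3 ok · (2,5)1 1/2 unhappy · (2,6)1 3/3 ok
Row 3: (3,2)2 1/2 unhappy · (3,3)2 4/4 ok · (3,4)2 2/3 ok · (3,6)1 1/1 ok
Row 4: (4,1)2 0/1 unhappy · (4,2)1 0/3 unhappy · (4,3)2 1/3 unhappy · (4,4)1 0/2 unhappy
Unsatisfied: (1,2), (1,3), (2,5), (3,2), (4,1), (4,2), (4,3), (4,4) — 8 in total.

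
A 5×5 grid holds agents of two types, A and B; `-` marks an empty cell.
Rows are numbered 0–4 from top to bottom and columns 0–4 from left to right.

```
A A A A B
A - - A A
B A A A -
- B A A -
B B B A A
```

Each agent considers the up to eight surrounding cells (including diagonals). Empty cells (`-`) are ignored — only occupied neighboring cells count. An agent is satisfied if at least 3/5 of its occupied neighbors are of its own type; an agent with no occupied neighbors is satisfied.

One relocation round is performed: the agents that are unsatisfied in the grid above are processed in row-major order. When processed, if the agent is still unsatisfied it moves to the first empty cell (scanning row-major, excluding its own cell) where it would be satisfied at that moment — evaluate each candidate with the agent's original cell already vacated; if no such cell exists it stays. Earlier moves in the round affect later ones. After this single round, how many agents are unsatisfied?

3

Initially unsatisfied (in order): (0,4), (2,0), (3,1), (4,2).
  (0,4) → (3,0).
  (2,0): no empty cell satisfies it; stays.
  (3,1): now satisfied by earlier moves; stays.
  (4,2): no empty cell satisfies it; stays.
Resulting grid:
A A A A -
A - - A A
B A A A -
B B A A -
B B B A A
Unsatisfied now: (2,0), (2,1), (4,2).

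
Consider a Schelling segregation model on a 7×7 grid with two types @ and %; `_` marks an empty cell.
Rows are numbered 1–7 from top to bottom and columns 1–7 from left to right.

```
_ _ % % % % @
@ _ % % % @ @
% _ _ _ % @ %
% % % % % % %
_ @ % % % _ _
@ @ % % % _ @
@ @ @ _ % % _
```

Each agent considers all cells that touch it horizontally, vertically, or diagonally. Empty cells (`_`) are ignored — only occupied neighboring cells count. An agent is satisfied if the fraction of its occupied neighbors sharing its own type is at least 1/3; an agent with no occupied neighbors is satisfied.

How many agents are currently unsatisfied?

Row 1: (1,3)% 3/3 satisfied · (1,4)% 5/5 satisfied · (1,5)% 4/5 satisfied · (1,6)% 2/5 satisfied · (1,7)@ 2/3 satisfied
Row 2: (2,1)@ 0/1 not · (2,3)% 3/3 satisfied · (2,4)% 6/6 satisfied · (2,5)% 5/7 satisfied · (2,6)@ 3/8 satisfied · (2,7)@ 3/5 satisfied
Row 3: (3,1)% 2/3 satisfied · (3,5)% 5/7 satisfied · (3,6)@ 2/8 not · (3,7)% 2/5 satisfied
Row 4: (4,1)% 2/3 satisfied · (4,2)% 4/5 satisfied · (4,3)% 4/5 satisfied · (4,4)% 6/6 satisfied · (4,5)% 5/6 satisfied · (4,6)% 5/6 satisfied · (4,7)% 2/3 satisfied
Row 5: (5,2)@ 2/7 not · (5,3)% 6/8 satisfied · (5,4)% 8/8 satisfied · (5,5)% 6/6 satisfied
Row 6: (6,1)@ 4/4 satisfied · (6,2)@ 5/7 satisfied · (6,3)% 3/7 satisfied · (6,4)% 6/7 satisfied · (6,5)% 5/5 satisfied · (6,7)@ 0/1 not
Row 7: (7,1)@ 3/3 satisfied · (7,2)@ 4/5 satisfied · (7,3)@ 2/4 satisfied · (7,5)% 3/3 satisfied · (7,6)% 2/3 satisfied
Unsatisfied: (2,1), (3,6), (5,2), (6,7) — 4 in total.

4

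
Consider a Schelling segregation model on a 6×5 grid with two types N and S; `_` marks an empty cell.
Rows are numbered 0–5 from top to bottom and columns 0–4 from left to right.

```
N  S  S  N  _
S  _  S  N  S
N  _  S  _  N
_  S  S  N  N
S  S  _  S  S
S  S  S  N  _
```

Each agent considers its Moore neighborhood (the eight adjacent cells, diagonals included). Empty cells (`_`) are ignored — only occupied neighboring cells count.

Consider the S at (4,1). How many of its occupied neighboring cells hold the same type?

Occupied neighbors of (4,1): (3,1)=S, (3,2)=S, (4,0)=S, (5,0)=S, (5,1)=S, (5,2)=S.
Same type (S): 6 of 6.

6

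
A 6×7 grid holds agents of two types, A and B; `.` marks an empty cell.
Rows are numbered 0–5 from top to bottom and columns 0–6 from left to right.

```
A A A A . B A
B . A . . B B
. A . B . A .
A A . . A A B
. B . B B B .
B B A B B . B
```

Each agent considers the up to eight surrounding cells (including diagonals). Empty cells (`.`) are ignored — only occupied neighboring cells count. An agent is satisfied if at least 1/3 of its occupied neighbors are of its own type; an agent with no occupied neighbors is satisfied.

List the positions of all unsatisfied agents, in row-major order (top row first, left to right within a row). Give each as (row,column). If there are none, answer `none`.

Row 0: (0,0)A 1/2 ok · (0,1)A 3/4 ok · (0,2)A 3/3 ok · (0,3)A 2/2 ok · (0,5)B 2/3 ok · (0,6)A 0/3 unhappy
Row 1: (1,0)B 0/3 unhappy · (1,2)A 4/5 ok · (1,5)B 2/4 ok · (1,6)B 2/4 ok
Row 2: (2,1)A 3/4 ok · (2,3)B 0/2 unhappy · (2,5)A 2/5 ok
Row 3: (3,0)A 2/3 ok · (3,1)A 2/3 ok · (3,4)A 2/6 ok · (3,5)A 2/5 ok · (3,6)B 1/3 ok
Row 4: (4,1)B 2/5 ok · (4,3)B 3/5 ok · (4,4)B 4/6 ok · (4,5)B 4/6 ok
Row 5: (5,0)B 2/2 ok · (5,1)B 2/3 ok · (5,2)A 0/4 unhappy · (5,3)B 3/4 ok · (5,4)B 4/4 ok · (5,6)B 1/1 ok

(0,6), (1,0), (2,3), (5,2)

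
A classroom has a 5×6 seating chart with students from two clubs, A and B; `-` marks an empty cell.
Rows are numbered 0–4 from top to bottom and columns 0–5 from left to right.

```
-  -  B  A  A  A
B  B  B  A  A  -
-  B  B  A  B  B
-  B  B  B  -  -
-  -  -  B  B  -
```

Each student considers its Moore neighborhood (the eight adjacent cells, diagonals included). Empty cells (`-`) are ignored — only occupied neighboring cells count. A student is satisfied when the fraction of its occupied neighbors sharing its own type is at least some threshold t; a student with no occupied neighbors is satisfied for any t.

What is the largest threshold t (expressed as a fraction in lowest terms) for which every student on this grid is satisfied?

(0,2)B 2/4
(0,3)A 3/5
(0,4)A 4/4
(0,5)A 2/2
(1,0)B 2/2
(1,1)B 5/5
(1,2)B 4/7
(1,3)A 4/8
(1,4)A 5/7
(2,1)B 6/6
(2,2)B 6/8
(2,3)A 2/7
(2,4)B 2/5
(2,5)B 1/2
(3,1)B 3/3
(3,2)B 5/6
(3,3)B 5/6
(4,3)B 3/3
(4,4)B 2/2
The smallest same-type fraction is 2/7 at (2,3), which reduces to 2/7. Any threshold above that leaves this student unsatisfied.

2/7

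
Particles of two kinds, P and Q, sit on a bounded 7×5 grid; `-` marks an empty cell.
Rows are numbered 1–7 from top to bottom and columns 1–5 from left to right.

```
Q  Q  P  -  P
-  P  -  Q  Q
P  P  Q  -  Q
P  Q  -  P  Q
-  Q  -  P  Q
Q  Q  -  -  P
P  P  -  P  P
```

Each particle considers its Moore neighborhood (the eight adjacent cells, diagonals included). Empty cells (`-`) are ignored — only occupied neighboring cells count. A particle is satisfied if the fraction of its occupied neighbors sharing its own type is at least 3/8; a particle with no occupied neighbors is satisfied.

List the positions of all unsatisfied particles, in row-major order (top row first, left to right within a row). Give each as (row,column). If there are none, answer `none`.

(1,2), (1,3), (1,5), (4,4), (5,5), (7,1), (7,2)

(1,1)Q 1/2 ok
(1,2)Q 1/3 unhappy
(1,3)P 1/3 unhappy
(1,5)P 0/2 unhappy
(2,2)P 3/6 ok
(2,4)Q 3/5 ok
(2,5)Q 2/3 ok
(3,1)P 3/4 ok
(3,2)P 3/5 ok
(3,3)Q 2/5 ok
(3,5)Q 3/4 ok
(4,1)P 2/4 ok
(4,2)Q 2/5 ok
(4,4)P 1/5 unhappy
(4,5)Q 2/4 ok
(5,2)Q 3/4 ok
(5,4)P 2/4 ok
(5,5)Q 1/4 unhappy
(6,1)Q 2/4 ok
(6,2)Q 2/4 ok
(6,5)P 3/4 ok
(7,1)P 1/3 unhappy
(7,2)P 1/3 unhappy
(7,4)P 2/2 ok
(7,5)P 2/2 ok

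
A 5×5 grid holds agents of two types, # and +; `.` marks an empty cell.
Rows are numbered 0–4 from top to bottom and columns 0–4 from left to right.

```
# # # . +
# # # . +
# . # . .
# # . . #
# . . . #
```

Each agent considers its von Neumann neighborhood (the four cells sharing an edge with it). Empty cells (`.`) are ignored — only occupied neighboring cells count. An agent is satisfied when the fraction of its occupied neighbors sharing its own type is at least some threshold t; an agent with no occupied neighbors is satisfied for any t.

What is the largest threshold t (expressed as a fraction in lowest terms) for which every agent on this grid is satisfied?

1/1

(0,0)# 2/2
(0,1)# 3/3
(0,2)# 2/2
(0,4)+ 1/1
(1,0)# 3/3
(1,1)# 3/3
(1,2)# 3/3
(1,4)+ 1/1
(2,0)# 2/2
(2,2)# 1/1
(3,0)# 3/3
(3,1)# 1/1
(3,4)# 1/1
(4,0)# 1/1
(4,4)# 1/1
The smallest same-type fraction is 2/2 at (0,0), which reduces to 1/1. Any threshold above that leaves this agent unsatisfied.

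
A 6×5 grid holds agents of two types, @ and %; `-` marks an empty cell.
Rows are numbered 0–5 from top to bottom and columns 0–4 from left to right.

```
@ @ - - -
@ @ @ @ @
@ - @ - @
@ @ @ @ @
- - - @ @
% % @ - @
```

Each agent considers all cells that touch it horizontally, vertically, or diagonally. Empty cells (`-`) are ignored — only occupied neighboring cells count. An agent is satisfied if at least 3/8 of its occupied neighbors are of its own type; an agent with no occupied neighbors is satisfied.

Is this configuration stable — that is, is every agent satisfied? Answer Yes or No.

(0,0)@ 3/3 satisfied
(0,1)@ 4/4 satisfied
(1,0)@ 4/4 satisfied
(1,1)@ 6/6 satisfied
(1,2)@ 4/4 satisfied
(1,3)@ 4/4 satisfied
(1,4)@ 2/2 satisfied
(2,0)@ 4/4 satisfied
(2,2)@ 6/6 satisfied
(2,4)@ 4/4 satisfied
(3,0)@ 2/2 satisfied
(3,1)@ 4/4 satisfied
(3,2)@ 4/4 satisfied
(3,3)@ 6/6 satisfied
(3,4)@ 4/4 satisfied
(4,3)@ 6/6 satisfied
(4,4)@ 4/4 satisfied
(5,0)% 1/1 satisfied
(5,1)% 1/2 satisfied
(5,2)@ 1/2 satisfied
(5,4)@ 2/2 satisfied
All meet the threshold, so the configuration is stable.

Yes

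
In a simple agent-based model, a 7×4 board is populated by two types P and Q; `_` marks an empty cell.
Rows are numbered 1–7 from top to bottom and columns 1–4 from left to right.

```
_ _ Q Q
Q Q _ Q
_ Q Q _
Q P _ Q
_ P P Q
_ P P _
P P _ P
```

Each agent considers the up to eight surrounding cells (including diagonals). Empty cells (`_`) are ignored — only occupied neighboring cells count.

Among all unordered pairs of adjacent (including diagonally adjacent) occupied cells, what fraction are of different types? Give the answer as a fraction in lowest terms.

7/33

Scan each occupied cell's neighbors to the right and below (and the two forward diagonals) so each pair is counted once.
Row 1: Q(1,3)–Q(1,4)= Q(1,3)–Q(2,4)= Q(1,3)–Q(2,2)= Q(1,4)–Q(2,4)=  → 0/4 unlike.
Row 2: Q(2,1)–Q(2,2)= Q(2,1)–Q(3,2)= Q(2,2)–Q(3,2)= Q(2,2)–Q(3,3)= Q(2,4)–Q(3,3)=  → 0/5 unlike.
Row 3: Q(3,2)–Q(3,3)= Q(3,2)–P(4,2)≠ Q(3,2)–Q(4,1)= Q(3,3)–Q(4,4)= Q(3,3)–P(4,2)≠  → 2/5 unlike.
Row 4: Q(4,1)–P(4,2)≠ Q(4,1)–P(5,2)≠ P(4,2)–P(5,2)= P(4,2)–P(5,3)= Q(4,4)–Q(5,4)= Q(4,4)–P(5,3)≠  → 3/6 unlike.
Row 5: P(5,2)–P(5,3)= P(5,2)–P(6,2)= P(5,2)–P(6,3)= P(5,3)–Q(5,4)≠ P(5,3)–P(6,3)= P(5,3)–P(6,2)= Q(5,4)–P(6,3)≠  → 2/7 unlike.
Row 6: P(6,2)–P(6,3)= P(6,2)–P(7,2)= P(6,2)–P(7,1)= P(6,3)–P(7,4)= P(6,3)–P(7,2)=  → 0/5 unlike.
Row 7: P(7,1)–P(7,2)=  → 0/1 unlike.
Total adjacent occupied pairs: 33; unlike-type pairs: 7.
7/33 is already in lowest terms.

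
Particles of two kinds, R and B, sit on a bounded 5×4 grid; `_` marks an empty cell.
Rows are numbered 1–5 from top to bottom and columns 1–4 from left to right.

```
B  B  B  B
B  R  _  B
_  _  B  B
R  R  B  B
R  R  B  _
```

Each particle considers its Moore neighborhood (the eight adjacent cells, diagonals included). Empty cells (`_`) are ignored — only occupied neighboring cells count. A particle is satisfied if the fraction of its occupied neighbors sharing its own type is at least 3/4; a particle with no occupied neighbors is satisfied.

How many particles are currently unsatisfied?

Row 1: (1,1)B 2/3 unhappy · (1,2)B 3/4 ok · (1,3)B 3/4 ok · (1,4)B 2/2 ok
Row 2: (2,1)B 2/3 unhappy · (2,2)R 0/5 unhappy · (2,4)B 4/4 ok
Row 3: (3,3)B 4/6 unhappy · (3,4)B 4/4 ok
Row 4: (4,1)R 3/3 ok · (4,2)R 3/6 unhappy · (4,3)B 4/6 unhappy · (4,4)B 4/4 ok
Row 5: (5,1)R 3/3 ok · (5,2)R 3/5 unhappy · (5,3)B 2/4 unhappy
Unsatisfied: (1,1), (2,1), (2,2), (3,3), (4,2), (4,3), (5,2), (5,3) — 8 in total.

8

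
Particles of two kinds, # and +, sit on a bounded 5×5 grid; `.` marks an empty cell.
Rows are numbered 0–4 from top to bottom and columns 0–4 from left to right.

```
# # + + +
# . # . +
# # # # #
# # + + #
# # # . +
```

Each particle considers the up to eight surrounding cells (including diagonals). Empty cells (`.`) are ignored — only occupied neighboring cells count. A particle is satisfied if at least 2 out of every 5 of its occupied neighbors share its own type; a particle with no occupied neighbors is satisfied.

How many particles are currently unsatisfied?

3

(0,0)# 2/2 satisfied
(0,1)# 3/4 satisfied
(0,2)+ 1/3 not
(0,3)+ 3/4 satisfied
(0,4)+ 2/2 satisfied
(1,0)# 4/4 satisfied
(1,2)# 4/6 satisfied
(1,4)+ 2/4 satisfied
(2,0)# 4/4 satisfied
(2,1)# 6/7 satisfied
(2,2)# 4/6 satisfied
(2,3)# 4/7 satisfied
(2,4)# 2/4 satisfied
(3,0)# 5/5 satisfied
(3,1)# 7/8 satisfied
(3,2)+ 1/7 not
(3,3)+ 2/7 not
(3,4)# 2/4 satisfied
(4,0)# 3/3 satisfied
(4,1)# 4/5 satisfied
(4,2)# 2/4 satisfied
(4,4)+ 1/2 satisfied
Unsatisfied: (0,2), (3,2), (3,3) — 3 in total.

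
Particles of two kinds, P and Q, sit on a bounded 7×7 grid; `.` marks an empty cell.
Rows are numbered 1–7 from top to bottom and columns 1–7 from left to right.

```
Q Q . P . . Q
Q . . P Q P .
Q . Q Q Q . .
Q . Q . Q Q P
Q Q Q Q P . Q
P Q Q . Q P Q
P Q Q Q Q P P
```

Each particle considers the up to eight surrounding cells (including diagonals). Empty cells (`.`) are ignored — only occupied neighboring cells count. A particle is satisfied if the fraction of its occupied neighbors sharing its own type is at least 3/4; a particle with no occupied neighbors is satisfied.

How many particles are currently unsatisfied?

20

(1,1)Q 2/2 ✓
(1,2)Q 2/2 ✓
(1,4)P 1/2 ✗
(1,7)Q 0/1 ✗
(2,1)Q 3/3 ✓
(2,4)P 1/5 ✗
(2,5)Q 2/5 ✗
(2,6)P 0/3 ✗
(3,1)Q 2/2 ✓
(3,3)Q 2/3 ✗
(3,4)Q 5/6 ✓
(3,5)Q 4/6 ✗
(4,1)Q 3/3 ✓
(4,3)Q 5/5 ✓
(4,5)Q 4/5 ✓
(4,6)Q 3/5 ✗
(4,7)P 0/2 ✗
(5,1)Q 3/4 ✓
(5,2)Q 6/7 ✓
(5,3)Q 5/5 ✓
(5,4)Q 5/6 ✓
(5,5)P 1/5 ✗
(5,7)Q 2/4 ✗
(6,1)P 1/5 ✗
(6,2)Q 6/8 ✓
(6,3)Q 7/7 ✓
(6,5)Q 3/6 ✗
(6,6)P 3/7 ✗
(6,7)Q 1/4 ✗
(7,1)P 1/3 ✗
(7,2)Q 3/5 ✗
(7,3)Q 4/4 ✓
(7,4)Q 4/4 ✓
(7,5)Q 2/4 ✗
(7,6)P 2/5 ✗
(7,7)P 2/3 ✗
Unsatisfied: (1,4), (1,7), (2,4), (2,5), (2,6), (3,3), (3,5), (4,6), (4,7), (5,5), (5,7), (6,1), (6,5), (6,6), (6,7), (7,1), (7,2), (7,5), (7,6), (7,7) — 20 in total.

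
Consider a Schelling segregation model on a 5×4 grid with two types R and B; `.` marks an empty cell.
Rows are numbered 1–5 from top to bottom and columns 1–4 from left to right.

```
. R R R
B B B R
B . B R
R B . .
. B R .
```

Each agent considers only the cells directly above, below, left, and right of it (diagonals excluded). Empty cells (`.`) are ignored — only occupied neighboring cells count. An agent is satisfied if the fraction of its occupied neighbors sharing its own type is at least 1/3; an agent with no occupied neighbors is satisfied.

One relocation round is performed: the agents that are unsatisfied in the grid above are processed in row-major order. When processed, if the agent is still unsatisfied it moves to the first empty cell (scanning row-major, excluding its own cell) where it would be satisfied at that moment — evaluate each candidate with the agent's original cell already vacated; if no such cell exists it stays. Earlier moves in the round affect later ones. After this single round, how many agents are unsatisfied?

0

Initially unsatisfied (in order): (4,1), (5,3).
  (4,1) → (1,1).
  (5,3) → (4,4).
Resulting grid:
R R R R
B B B R
B . B R
. B . R
. B . .
All satisfied now.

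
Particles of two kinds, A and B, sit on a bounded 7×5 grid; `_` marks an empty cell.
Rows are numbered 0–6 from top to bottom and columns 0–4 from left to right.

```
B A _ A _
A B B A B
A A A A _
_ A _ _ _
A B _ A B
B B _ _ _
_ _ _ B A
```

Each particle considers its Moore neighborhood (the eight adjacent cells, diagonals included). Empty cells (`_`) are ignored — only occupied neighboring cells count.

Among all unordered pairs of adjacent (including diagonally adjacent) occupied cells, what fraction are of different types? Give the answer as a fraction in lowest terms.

11/20

Scan each occupied cell's neighbors to the right and below (and the two forward diagonals) so each pair is counted once.
Row 0: B(0,0)–A(0,1)≠ B(0,0)–A(1,0)≠ B(0,0)–B(1,1)= A(0,1)–B(1,1)≠ A(0,1)–B(1,2)≠ A(0,1)–A(1,0)= A(0,3)–A(1,3)= A(0,3)–B(1,4)≠ A(0,3)–B(1,2)≠  → 6/9 unlike.
Row 1: A(1,0)–B(1,1)≠ A(1,0)–A(2,0)= A(1,0)–A(2,1)= B(1,1)–B(1,2)= B(1,1)–A(2,1)≠ B(1,1)–A(2,2)≠ B(1,1)–A(2,0)≠ B(1,2)–A(1,3)≠ B(1,2)–A(2,2)≠ B(1,2)–A(2,3)≠ B(1,2)–A(2,1)≠ A(1,3)–B(1,4)≠ A(1,3)–A(2,3)= A(1,3)–A(2,2)= B(1,4)–A(2,3)≠  → 10/15 unlike.
Row 2: A(2,0)–A(2,1)= A(2,0)–A(3,1)= A(2,1)–A(2,2)= A(2,1)–A(3,1)= A(2,2)–A(2,3)= A(2,2)–A(3,1)=  → 0/6 unlike.
Row 3: A(3,1)–B(4,1)≠ A(3,1)–A(4,0)=  → 1/2 unlike.
Row 4: A(4,0)–B(4,1)≠ A(4,0)–B(5,0)≠ A(4,0)–B(5,1)≠ B(4,1)–B(5,1)= B(4,1)–B(5,0)= A(4,3)–B(4,4)≠  → 4/6 unlike.
Row 5: B(5,0)–B(5,1)=  → 0/1 unlike.
Row 6: B(6,3)–A(6,4)≠  → 1/1 unlike.
Total adjacent occupied pairs: 40; unlike-type pairs: 22.
22/40 reduces to 11/20.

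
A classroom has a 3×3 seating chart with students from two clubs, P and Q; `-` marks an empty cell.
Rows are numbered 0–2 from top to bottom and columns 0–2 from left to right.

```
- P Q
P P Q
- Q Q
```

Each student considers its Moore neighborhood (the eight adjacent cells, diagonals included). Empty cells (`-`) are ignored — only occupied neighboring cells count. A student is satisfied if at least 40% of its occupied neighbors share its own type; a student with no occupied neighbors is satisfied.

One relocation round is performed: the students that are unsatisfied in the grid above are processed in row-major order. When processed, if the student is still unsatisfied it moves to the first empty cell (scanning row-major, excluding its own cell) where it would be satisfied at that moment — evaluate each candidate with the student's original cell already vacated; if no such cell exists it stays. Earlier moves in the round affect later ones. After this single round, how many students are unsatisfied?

Initially unsatisfied (in order): (0,2), (1,1).
  (0,2): no empty cell satisfies it; stays.
  (1,1) → (0,0).
Resulting grid:
P P Q
P - Q
- Q Q
All satisfied now.

0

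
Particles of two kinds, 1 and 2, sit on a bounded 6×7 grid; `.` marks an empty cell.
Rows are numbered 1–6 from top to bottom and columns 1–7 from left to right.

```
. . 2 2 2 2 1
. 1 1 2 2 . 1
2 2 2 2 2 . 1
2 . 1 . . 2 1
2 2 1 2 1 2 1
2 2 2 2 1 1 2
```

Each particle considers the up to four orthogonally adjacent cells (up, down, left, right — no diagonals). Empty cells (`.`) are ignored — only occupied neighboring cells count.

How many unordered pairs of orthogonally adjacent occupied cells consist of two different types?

17

Scan each occupied cell's neighbors to the right and below so each pair is counted once.
Row 1: 2(1,3)–2(1,4)= 2(1,3)–1(2,3)≠ 2(1,4)–2(1,5)= 2(1,4)–2(2,4)= 2(1,5)–2(1,6)= 2(1,5)–2(2,5)= 2(1,6)–1(1,7)≠ 1(1,7)–1(2,7)=  → 2/8 unlike.
Row 2: 1(2,2)–1(2,3)= 1(2,2)–2(3,2)≠ 1(2,3)–2(2,4)≠ 1(2,3)–2(3,3)≠ 2(2,4)–2(2,5)= 2(2,4)–2(3,4)= 2(2,5)–2(3,5)= 1(2,7)–1(3,7)=  → 3/8 unlike.
Row 3: 2(3,1)–2(3,2)= 2(3,1)–2(4,1)= 2(3,2)–2(3,3)= 2(3,3)–2(3,4)= 2(3,3)–1(4,3)≠ 2(3,4)–2(3,5)= 1(3,7)–1(4,7)=  → 1/7 unlike.
Row 4: 2(4,1)–2(5,1)= 1(4,3)–1(5,3)= 2(4,6)–1(4,7)≠ 2(4,6)–2(5,6)= 1(4,7)–1(5,7)=  → 1/5 unlike.
Row 5: 2(5,1)–2(5,2)= 2(5,1)–2(6,1)= 2(5,2)–1(5,3)≠ 2(5,2)–2(6,2)= 1(5,3)–2(5,4)≠ 1(5,3)–2(6,3)≠ 2(5,4)–1(5,5)≠ 2(5,4)–2(6,4)= 1(5,5)–2(5,6)≠ 1(5,5)–1(6,5)= 2(5,6)–1(5,7)≠ 2(5,6)–1(6,6)≠ 1(5,7)–2(6,7)≠  → 8/13 unlike.
Row 6: 2(6,1)–2(6,2)= 2(6,2)–2(6,3)= 2(6,3)–2(6,4)= 2(6,4)–1(6,5)≠ 1(6,5)–1(6,6)= 1(6,6)–2(6,7)≠  → 2/6 unlike.
Total adjacent occupied pairs: 47; unlike-type pairs: 17.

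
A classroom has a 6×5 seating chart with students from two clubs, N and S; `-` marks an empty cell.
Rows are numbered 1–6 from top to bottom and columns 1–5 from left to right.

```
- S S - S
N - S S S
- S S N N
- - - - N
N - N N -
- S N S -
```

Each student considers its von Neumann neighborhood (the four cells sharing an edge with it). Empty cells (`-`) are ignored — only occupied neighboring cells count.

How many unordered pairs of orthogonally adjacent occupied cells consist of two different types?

6

Scan each occupied cell's neighbors to the right and below so each pair is counted once.
From row 1: 0 unlike of 3 pairs (running 0/3).
From row 2: 2 unlike of 5 pairs (running 2/8).
From row 3: 1 unlike of 4 pairs (running 3/12).
From row 5: 1 unlike of 3 pairs (running 4/15).
From row 6: 2 unlike of 2 pairs (running 6/17).
Total adjacent occupied pairs: 17; unlike-type pairs: 6.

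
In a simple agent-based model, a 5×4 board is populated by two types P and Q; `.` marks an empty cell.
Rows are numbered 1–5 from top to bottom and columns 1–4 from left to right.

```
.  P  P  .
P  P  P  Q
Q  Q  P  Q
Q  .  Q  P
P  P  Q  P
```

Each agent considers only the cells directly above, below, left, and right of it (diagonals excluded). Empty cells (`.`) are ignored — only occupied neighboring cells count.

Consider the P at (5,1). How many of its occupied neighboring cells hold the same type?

1

Occupied neighbors of (5,1): (4,1)=Q, (5,2)=P.
Same type (P): 1 of 2.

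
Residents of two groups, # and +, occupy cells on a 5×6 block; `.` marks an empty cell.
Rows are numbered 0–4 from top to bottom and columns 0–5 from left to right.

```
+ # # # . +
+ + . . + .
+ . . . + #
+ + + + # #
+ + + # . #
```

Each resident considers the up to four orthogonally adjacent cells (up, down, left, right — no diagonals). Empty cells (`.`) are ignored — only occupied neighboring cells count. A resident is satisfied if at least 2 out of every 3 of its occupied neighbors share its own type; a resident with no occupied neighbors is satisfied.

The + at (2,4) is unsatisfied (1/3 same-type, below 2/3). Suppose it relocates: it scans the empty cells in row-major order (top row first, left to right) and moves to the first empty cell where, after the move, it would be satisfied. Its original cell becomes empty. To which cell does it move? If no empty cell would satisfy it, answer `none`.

(0,4)

Vacating (2,4). Empty cells in order:
  (0,4): 2/3 same-type → satisfied — stop here.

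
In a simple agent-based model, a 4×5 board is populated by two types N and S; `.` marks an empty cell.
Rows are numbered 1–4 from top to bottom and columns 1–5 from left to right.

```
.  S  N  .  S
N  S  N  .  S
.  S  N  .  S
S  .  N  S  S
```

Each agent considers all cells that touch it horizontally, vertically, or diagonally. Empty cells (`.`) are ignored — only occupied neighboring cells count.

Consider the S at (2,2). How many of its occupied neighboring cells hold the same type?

Occupied neighbors of (2,2): (1,2)=S, (1,3)=N, (2,1)=N, (2,3)=N, (3,2)=S, (3,3)=N.
Same type (S): 2 of 6.

2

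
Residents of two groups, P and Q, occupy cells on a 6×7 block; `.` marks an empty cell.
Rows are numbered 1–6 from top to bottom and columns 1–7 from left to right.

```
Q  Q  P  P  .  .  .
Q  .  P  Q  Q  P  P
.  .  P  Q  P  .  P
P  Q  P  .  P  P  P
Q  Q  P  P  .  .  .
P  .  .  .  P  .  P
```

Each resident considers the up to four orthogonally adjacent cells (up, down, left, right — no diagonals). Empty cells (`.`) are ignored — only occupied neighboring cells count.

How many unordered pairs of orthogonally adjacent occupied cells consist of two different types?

Scan each occupied cell's neighbors to the right and below so each pair is counted once.
From row 1: 2 unlike of 6 pairs (running 2/6).
From row 2: 3 unlike of 8 pairs (running 5/14).
From row 3: 2 unlike of 5 pairs (running 7/19).
From row 4: 3 unlike of 7 pairs (running 10/26).
From row 5: 2 unlike of 4 pairs (running 12/30).
Total adjacent occupied pairs: 30; unlike-type pairs: 12.

12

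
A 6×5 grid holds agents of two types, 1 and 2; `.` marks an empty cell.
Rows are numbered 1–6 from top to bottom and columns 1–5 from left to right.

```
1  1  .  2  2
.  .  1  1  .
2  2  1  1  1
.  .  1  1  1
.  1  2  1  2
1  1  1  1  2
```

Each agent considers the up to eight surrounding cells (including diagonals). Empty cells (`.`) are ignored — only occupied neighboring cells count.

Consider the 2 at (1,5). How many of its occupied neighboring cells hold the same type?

1

Occupied neighbors of (1,5): (1,4)=2, (2,4)=1.
Same type (2): 1 of 2.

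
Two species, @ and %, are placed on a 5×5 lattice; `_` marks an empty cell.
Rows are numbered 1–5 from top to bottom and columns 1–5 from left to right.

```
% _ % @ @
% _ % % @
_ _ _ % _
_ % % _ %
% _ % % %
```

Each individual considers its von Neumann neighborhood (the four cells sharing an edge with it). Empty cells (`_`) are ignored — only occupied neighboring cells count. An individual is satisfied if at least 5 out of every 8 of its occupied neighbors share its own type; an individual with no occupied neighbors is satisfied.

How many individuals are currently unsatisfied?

Row 1: (1,1)% 1/1 ok · (1,3)% 1/2 unhappy · (1,4)@ 1/3 unhappy · (1,5)@ 2/2 ok
Row 2: (2,1)% 1/1 ok · (2,3)% 2/2 ok · (2,4)% 2/4 unhappy · (2,5)@ 1/2 unhappy
Row 3: (3,4)% 1/1 ok
Row 4: (4,2)% 1/1 ok · (4,3)% 2/2 ok · (4,5)% 1/1 ok
Row 5: (5,1)% 0/0 ok · (5,3)% 2/2 ok · (5,4)% 2/2 ok · (5,5)% 2/2 ok
Unsatisfied: (1,3), (1,4), (2,4), (2,5) — 4 in total.

4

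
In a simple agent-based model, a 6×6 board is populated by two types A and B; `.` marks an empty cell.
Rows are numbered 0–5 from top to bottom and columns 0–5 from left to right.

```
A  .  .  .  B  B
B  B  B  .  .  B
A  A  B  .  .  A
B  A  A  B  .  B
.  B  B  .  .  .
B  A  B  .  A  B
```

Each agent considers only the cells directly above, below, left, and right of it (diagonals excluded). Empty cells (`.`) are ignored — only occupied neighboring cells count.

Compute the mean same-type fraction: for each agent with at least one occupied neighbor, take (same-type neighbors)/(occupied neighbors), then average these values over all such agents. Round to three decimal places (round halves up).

0.344

Row 0: (0,0)A 0/1 · (0,4)B 1/1 · (0,5)B 2/2
Row 1: (1,0)B 1/3 · (1,1)B 2/3 · (1,2)B 2/2 · (1,5)B 1/2
Row 2: (2,0)A 1/3 · (2,1)A 2/4 · (2,2)B 1/3 · (2,5)A 0/2
Row 3: (3,0)B 0/2 · (3,1)A 2/4 · (3,2)A 1/4 · (3,3)B 0/1 · (3,5)B 0/1
Row 4: (4,1)B 1/3 · (4,2)B 2/3
Row 5: (5,0)B 0/1 · (5,1)A 0/3 · (5,2)B 1/2 · (5,4)A 0/1 · (5,5)B 0/1
Sum over 23 agents: 0/1 + 1/1 + 2/2 + 1/3 + 2/3 + 2/2 + 1/2 + 1/3 + 2/4 + 1/3 + 0/2 + 0/2 + 2/4 + 1/4 + 0/1 + 0/1 + 1/3 + 2/3 + 0/1 + 0/3 + 1/2 + 0/1 + 0/1 = 95/12; mean = 95/12 ÷ 23 = 95/276 = 0.344202… → 0.344.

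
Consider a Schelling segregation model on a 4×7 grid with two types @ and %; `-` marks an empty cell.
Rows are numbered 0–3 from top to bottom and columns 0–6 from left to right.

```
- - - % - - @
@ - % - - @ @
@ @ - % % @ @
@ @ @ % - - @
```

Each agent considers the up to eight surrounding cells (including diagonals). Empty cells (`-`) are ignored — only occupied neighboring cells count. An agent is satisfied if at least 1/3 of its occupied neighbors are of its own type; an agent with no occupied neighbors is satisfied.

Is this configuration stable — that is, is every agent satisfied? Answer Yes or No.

Yes

(0,3)% 1/1 ✓
(0,6)@ 2/2 ✓
(1,0)@ 2/2 ✓
(1,2)% 2/3 ✓
(1,5)@ 4/5 ✓
(1,6)@ 4/4 ✓
(2,0)@ 4/4 ✓
(2,1)@ 5/6 ✓
(2,3)% 3/4 ✓
(2,4)% 2/4 ✓
(2,5)@ 4/5 ✓
(2,6)@ 4/4 ✓
(3,0)@ 3/3 ✓
(3,1)@ 4/4 ✓
(3,2)@ 2/4 ✓
(3,3)% 2/3 ✓
(3,6)@ 2/2 ✓
All meet the threshold, so the configuration is stable.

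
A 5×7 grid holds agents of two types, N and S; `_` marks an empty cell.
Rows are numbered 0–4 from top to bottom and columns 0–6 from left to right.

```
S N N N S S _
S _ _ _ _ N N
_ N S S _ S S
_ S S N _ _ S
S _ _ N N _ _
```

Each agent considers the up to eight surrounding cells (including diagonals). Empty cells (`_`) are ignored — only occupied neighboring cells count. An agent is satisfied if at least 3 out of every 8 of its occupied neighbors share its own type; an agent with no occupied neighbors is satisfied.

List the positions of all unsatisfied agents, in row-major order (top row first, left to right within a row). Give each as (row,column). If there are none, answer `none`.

(0,1), (0,4), (0,5), (1,0), (1,5), (1,6), (2,1)

Row 0: (0,0)S 1/2 satisfied · (0,1)N 1/3 not · (0,2)N 2/2 satisfied · (0,3)N 1/2 satisfied · (0,4)S 1/3 not · (0,5)S 1/3 not
Row 1: (1,0)S 1/3 not · (1,5)N 1/5 not · (1,6)N 1/4 not
Row 2: (2,1)N 0/4 not · (2,2)S 3/5 satisfied · (2,3)S 2/3 satisfied · (2,5)S 2/4 satisfied · (2,6)S 2/4 satisfied
Row 3: (3,1)S 3/4 satisfied · (3,2)S 3/6 satisfied · (3,3)N 2/5 satisfied · (3,6)S 2/2 satisfied
Row 4: (4,0)S 1/1 satisfied · (4,3)N 2/3 satisfied · (4,4)N 2/2 satisfied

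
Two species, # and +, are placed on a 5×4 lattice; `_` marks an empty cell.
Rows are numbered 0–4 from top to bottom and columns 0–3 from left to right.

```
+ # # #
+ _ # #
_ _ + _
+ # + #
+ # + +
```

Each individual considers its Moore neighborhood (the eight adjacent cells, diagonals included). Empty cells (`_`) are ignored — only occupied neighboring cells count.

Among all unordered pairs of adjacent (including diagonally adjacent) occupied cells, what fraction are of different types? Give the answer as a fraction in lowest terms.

17/32

Scan each occupied cell's neighbors to the right and below (and the two forward diagonals) so each pair is counted once.
Row 0: +(0,0)–#(0,1)≠ +(0,0)–+(1,0)= #(0,1)–#(0,2)= #(0,1)–#(1,2)= #(0,1)–+(1,0)≠ #(0,2)–#(0,3)= #(0,2)–#(1,2)= #(0,2)–#(1,3)= #(0,3)–#(1,3)= #(0,3)–#(1,2)=  → 2/10 unlike.
Row 1: #(1,2)–#(1,3)= #(1,2)–+(2,2)≠ #(1,3)–+(2,2)≠  → 2/3 unlike.
Row 2: +(2,2)–+(3,2)= +(2,2)–#(3,3)≠ +(2,2)–#(3,1)≠  → 2/3 unlike.
Row 3: +(3,0)–#(3,1)≠ +(3,0)–+(4,0)= +(3,0)–#(4,1)≠ #(3,1)–+(3,2)≠ #(3,1)–#(4,1)= #(3,1)–+(4,2)≠ #(3,1)–+(4,0)≠ +(3,2)–#(3,3)≠ +(3,2)–+(4,2)= +(3,2)–+(4,3)= +(3,2)–#(4,1)≠ #(3,3)–+(4,3)≠ #(3,3)–+(4,2)≠  → 9/13 unlike.
Row 4: +(4,0)–#(4,1)≠ #(4,1)–+(4,2)≠ +(4,2)–+(4,3)=  → 2/3 unlike.
Total adjacent occupied pairs: 32; unlike-type pairs: 17.
17/32 is already in lowest terms.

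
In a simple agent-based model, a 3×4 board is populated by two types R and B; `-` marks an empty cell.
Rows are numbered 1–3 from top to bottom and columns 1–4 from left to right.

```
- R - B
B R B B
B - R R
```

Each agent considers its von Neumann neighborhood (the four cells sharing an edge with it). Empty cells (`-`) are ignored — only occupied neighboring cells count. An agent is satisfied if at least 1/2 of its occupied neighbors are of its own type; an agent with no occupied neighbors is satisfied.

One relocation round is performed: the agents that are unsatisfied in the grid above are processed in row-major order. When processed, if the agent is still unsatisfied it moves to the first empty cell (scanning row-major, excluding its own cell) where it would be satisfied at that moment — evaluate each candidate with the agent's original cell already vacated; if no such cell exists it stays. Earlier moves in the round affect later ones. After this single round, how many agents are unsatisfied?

Initially unsatisfied (in order): (2,2), (2,3).
  (2,2) → (1,1).
  (2,3): now satisfied by earlier moves; stays.
Resulting grid:
R R - B
B - B B
B - R R
All satisfied now.

0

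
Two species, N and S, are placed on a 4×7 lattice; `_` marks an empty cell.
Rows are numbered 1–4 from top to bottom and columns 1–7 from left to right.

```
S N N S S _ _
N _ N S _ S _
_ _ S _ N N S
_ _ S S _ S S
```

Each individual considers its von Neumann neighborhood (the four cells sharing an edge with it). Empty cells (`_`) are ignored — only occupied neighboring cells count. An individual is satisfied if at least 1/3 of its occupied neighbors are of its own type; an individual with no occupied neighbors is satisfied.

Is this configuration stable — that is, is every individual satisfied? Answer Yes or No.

Row 1: (1,1)S 0/2 not · (1,2)N 1/2 satisfied · (1,3)N 2/3 satisfied · (1,4)S 2/3 satisfied · (1,5)S 1/1 satisfied
Row 2: (2,1)N 0/1 not · (2,3)N 1/3 satisfied · (2,4)S 1/2 satisfied · (2,6)S 0/1 not
Row 3: (3,3)S 1/2 satisfied · (3,5)N 1/1 satisfied · (3,6)N 1/4 not · (3,7)S 1/2 satisfied
Row 4: (4,3)S 2/2 satisfied · (4,4)S 1/1 satisfied · (4,6)S 1/2 satisfied · (4,7)S 2/2 satisfied
For instance (1,1) has only 0/2 same-type neighbors, below 1/3.

No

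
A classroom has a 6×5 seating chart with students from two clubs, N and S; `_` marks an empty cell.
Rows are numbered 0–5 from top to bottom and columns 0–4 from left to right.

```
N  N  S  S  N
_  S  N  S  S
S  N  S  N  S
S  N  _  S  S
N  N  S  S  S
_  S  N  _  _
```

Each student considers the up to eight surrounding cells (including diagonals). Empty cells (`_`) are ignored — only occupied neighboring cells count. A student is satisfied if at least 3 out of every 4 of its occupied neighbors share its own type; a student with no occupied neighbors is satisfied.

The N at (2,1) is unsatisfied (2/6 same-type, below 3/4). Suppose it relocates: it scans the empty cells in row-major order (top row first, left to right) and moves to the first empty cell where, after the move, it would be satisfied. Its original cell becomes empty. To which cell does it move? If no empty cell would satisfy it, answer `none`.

none

Vacating (2,1). Empty cells in order:
  (1,0): 2/4 same-type → still unsatisfied.
  (3,2): 3/7 same-type → still unsatisfied.
  (5,0): 2/3 same-type → still unsatisfied.
  (5,3): 1/4 same-type → still unsatisfied.
  (5,4): 0/2 same-type → still unsatisfied.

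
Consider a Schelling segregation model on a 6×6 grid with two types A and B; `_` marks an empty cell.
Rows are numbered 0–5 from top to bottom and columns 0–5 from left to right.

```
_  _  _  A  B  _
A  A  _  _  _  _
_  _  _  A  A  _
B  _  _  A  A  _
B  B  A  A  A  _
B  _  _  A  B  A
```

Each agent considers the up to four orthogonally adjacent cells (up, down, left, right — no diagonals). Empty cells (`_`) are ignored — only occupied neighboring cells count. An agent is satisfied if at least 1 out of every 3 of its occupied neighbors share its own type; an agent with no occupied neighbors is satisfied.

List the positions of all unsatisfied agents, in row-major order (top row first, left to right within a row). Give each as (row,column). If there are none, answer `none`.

(0,3), (0,4), (5,4), (5,5)

(0,3)A 0/1 ✗
(0,4)B 0/1 ✗
(1,0)A 1/1 ✓
(1,1)A 1/1 ✓
(2,3)A 2/2 ✓
(2,4)A 2/2 ✓
(3,0)B 1/1 ✓
(3,3)A 3/3 ✓
(3,4)A 3/3 ✓
(4,0)B 3/3 ✓
(4,1)B 1/2 ✓
(4,2)A 1/2 ✓
(4,3)A 4/4 ✓
(4,4)A 2/3 ✓
(5,0)B 1/1 ✓
(5,3)A 1/2 ✓
(5,4)B 0/3 ✗
(5,5)A 0/1 ✗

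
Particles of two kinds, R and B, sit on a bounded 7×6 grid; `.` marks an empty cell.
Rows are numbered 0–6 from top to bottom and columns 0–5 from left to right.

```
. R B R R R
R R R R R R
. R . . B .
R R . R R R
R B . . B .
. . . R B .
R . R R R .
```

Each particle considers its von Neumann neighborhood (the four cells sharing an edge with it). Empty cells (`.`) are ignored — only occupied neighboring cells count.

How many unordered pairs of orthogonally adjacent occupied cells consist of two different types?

10

Scan each occupied cell's neighbors to the right and below so each pair is counted once.
From row 0: 3 unlike of 9 pairs (running 3/9).
From row 1: 1 unlike of 7 pairs (running 4/16).
From row 2: 1 unlike of 2 pairs (running 5/18).
From row 3: 2 unlike of 6 pairs (running 7/24).
From row 4: 1 unlike of 2 pairs (running 8/26).
From row 5: 2 unlike of 3 pairs (running 10/29).
From row 6: 0 unlike of 2 pairs (running 10/31).
Total adjacent occupied pairs: 31; unlike-type pairs: 10.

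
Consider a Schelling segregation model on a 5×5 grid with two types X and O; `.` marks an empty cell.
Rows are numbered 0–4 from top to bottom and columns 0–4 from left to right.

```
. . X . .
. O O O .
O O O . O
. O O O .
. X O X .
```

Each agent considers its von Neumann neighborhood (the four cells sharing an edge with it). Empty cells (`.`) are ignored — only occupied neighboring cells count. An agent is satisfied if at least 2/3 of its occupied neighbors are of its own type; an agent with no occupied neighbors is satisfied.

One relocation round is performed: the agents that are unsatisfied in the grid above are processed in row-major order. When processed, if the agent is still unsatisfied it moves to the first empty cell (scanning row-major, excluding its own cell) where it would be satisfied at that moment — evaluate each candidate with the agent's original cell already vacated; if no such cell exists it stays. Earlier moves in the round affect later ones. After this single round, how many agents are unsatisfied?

Initially unsatisfied (in order): (0,2), (3,3), (4,1), (4,2), (4,3).
  (0,2) → (0,0).
  (3,3) → (0,2).
  (4,1) → (0,4).
  (4,2) → (0,1).
  (4,3): now satisfied by earlier moves; stays.
Resulting grid:
X O O . X
. O O O .
O O O . O
. O O . .
. . . X .
Unsatisfied now: (0,0).

1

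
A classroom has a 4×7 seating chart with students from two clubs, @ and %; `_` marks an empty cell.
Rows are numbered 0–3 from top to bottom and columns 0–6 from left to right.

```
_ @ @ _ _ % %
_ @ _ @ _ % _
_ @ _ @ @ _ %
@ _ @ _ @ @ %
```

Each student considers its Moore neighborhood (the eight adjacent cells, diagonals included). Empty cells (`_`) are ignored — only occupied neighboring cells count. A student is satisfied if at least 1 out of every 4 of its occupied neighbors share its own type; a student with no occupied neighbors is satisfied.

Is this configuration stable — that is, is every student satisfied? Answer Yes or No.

Yes

Row 0: (0,1)@ 2/2 ok · (0,2)@ 3/3 ok · (0,5)% 2/2 ok · (0,6)% 2/2 ok
Row 1: (1,1)@ 3/3 ok · (1,3)@ 3/3 ok · (1,5)% 3/4 ok
Row 2: (2,1)@ 3/3 ok · (2,3)@ 4/4 ok · (2,4)@ 4/5 ok · (2,6)% 2/3 ok
Row 3: (3,0)@ 1/1 ok · (3,2)@ 2/2 ok · (3,4)@ 3/3 ok · (3,5)@ 2/4 ok · (3,6)% 1/2 ok
All meet the threshold, so the configuration is stable.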